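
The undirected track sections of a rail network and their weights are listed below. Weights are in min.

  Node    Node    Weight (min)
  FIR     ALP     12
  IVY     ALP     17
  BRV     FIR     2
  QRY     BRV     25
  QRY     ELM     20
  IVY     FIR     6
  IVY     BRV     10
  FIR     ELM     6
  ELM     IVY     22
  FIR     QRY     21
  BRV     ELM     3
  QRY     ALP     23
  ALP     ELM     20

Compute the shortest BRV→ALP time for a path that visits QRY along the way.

Best BRV to QRY: BRV → FIR → QRY costing 23
Shortest QRY→ALP: QRY → ALP = 23
Total via QRY: 23 + 23 = 46 min.

46 min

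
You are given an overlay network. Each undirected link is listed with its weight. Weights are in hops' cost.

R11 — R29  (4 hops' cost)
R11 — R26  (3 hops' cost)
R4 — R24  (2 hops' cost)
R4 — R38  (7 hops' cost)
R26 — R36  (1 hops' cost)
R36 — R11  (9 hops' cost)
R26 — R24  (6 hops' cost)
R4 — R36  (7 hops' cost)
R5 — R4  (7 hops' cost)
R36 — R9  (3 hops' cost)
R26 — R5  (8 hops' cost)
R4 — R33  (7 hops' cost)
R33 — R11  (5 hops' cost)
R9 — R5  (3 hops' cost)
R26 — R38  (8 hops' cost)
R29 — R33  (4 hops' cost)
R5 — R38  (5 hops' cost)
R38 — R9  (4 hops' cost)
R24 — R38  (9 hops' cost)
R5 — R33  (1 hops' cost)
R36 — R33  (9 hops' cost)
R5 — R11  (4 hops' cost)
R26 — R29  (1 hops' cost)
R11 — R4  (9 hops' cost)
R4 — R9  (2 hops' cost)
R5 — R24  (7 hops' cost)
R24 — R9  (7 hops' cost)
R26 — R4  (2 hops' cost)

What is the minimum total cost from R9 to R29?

5 hops' cost

Candidate routes:
R9 → R5 → R33 → R29: 3+1+4 = 8
R9 → R4 → R26 → R29: 2+2+1 = 5
Cheapest is R9 → R4 → R26 → R29 at 5 hops' cost.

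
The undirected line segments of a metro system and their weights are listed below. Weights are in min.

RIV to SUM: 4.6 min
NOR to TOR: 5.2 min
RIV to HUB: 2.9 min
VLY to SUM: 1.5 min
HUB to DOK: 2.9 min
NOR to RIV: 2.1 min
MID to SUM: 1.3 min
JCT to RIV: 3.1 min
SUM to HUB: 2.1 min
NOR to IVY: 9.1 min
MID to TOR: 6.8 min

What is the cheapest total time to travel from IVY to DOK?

17 min

Settle nodes by increasing distance from IVY:
IVY: 0
NOR: 9.1  (via IVY)
RIV: 11.2  (via NOR)
HUB: 14.1  (via RIV)
TOR: 14.3  (via NOR)
JCT: 14.3  (via RIV)
SUM: 15.8  (via RIV)
DOK: 17  (via HUB)
Shortest route: IVY → NOR → RIV → HUB → DOK = 17 min.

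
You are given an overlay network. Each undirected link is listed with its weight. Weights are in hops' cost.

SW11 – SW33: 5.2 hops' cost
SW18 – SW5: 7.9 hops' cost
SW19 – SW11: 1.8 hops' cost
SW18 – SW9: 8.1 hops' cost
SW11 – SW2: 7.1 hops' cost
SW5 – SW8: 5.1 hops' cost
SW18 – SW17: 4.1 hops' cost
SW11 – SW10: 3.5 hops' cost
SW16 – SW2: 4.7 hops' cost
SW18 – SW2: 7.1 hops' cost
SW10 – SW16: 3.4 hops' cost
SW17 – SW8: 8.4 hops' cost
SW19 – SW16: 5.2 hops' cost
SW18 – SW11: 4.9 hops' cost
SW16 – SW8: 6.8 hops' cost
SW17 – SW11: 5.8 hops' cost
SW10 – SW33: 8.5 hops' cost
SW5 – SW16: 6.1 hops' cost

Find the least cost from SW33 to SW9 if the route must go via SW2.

Best SW33 to SW2: SW33–SW11–SW2 costing 12.3
Best SW2 to SW9: SW2–SW18–SW9 costing 15.2
Total via SW2: 12.3 + 15.2 = 27.5 hops' cost.

27.5 hops' cost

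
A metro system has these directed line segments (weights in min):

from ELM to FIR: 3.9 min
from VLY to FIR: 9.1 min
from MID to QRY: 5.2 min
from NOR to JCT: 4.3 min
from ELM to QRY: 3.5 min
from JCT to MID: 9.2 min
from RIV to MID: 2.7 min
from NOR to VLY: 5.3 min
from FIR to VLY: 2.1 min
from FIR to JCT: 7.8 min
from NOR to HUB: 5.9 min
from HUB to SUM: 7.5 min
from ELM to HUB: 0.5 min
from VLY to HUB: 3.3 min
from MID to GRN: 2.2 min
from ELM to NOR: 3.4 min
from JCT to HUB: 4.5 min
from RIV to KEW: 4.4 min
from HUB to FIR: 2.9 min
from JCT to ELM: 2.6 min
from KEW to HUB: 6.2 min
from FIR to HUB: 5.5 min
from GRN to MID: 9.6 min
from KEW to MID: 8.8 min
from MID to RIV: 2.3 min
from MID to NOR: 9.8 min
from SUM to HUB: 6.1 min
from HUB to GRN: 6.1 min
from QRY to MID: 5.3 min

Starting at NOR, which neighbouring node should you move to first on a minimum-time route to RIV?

JCT

Enumerating some paths:
NOR–JCT–ELM–QRY–MID–RIV: 4.3+2.6+3.5+5.3+2.3 = 18
NOR–HUB–GRN–MID–RIV: 5.9+6.1+9.6+2.3 = 23.9
NOR–JCT–MID–RIV: 4.3+9.2+2.3 = 15.8
Cheapest is NOR–JCT–MID–RIV at 15.8 min.
So from NOR the first move is to JCT.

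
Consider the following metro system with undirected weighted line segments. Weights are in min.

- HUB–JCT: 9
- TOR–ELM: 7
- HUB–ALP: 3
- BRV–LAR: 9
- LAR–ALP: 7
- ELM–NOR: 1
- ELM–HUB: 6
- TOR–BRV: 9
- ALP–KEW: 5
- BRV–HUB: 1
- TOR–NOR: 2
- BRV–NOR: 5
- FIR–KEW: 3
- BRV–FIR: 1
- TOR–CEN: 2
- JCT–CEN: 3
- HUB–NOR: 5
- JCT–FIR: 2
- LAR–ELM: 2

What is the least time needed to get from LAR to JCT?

10 min

Candidate routes:
LAR - ELM - NOR - TOR - CEN - JCT: 2+1+2+2+3 = 10
LAR - ELM - NOR - BRV - FIR - JCT: 2+1+5+1+2 = 11
LAR - BRV - FIR - JCT: 9+1+2 = 12
Cheapest is LAR - ELM - NOR - TOR - CEN - JCT at 10 min.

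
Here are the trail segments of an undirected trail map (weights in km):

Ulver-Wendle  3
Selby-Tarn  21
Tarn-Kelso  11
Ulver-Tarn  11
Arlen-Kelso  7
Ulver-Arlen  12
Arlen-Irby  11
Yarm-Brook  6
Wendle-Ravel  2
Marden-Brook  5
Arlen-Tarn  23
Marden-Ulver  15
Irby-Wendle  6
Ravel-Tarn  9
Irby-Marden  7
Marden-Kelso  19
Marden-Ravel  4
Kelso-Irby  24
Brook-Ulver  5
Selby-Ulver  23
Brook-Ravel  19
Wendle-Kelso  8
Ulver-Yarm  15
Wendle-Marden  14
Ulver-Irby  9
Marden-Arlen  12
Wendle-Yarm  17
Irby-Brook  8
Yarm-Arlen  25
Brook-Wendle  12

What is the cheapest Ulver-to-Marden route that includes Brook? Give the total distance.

Best Ulver to Brook: Ulver–Brook costing 5
Shortest Brook→Marden: Brook–Marden = 5
Total via Brook: 5 + 5 = 10 km.

10 km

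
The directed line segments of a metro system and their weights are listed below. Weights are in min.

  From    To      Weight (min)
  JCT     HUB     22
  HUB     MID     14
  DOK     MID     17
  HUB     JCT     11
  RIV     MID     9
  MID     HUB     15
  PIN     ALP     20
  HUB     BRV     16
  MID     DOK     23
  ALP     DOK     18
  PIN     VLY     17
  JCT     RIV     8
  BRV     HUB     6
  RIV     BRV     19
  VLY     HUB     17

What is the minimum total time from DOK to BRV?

Compare a few routes:
DOK - MID - HUB - BRV: 17+15+16 = 48
DOK - MID - HUB - JCT - RIV - BRV: 17+15+11+8+19 = 70
The minimum is 48 min via DOK - MID - HUB - BRV.

48 min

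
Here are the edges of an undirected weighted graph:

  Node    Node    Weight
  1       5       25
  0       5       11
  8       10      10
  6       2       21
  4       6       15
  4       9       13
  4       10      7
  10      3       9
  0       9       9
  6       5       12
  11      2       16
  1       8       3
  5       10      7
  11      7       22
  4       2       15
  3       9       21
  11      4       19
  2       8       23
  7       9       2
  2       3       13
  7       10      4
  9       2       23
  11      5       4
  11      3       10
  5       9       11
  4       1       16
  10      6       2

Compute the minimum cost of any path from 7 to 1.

17

Shortest distances from 7:
7: 0
9: 2  (via 7)
10: 4  (via 7)
6: 6  (via 10)
0: 11  (via 9)
4: 11  (via 10)
5: 11  (via 10)
3: 13  (via 10)
8: 14  (via 10)
11: 15  (via 5)
1: 17  (via 8)
Shortest route: 7–10–8–1 = 17.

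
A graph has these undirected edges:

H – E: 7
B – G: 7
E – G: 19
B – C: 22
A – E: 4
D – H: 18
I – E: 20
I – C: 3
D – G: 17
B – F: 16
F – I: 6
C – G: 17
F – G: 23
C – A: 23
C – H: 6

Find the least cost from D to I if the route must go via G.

37

Shortest D→G: D → G = 17
Shortest G→I: G → C → I = 20
Total via G: 17 + 20 = 37.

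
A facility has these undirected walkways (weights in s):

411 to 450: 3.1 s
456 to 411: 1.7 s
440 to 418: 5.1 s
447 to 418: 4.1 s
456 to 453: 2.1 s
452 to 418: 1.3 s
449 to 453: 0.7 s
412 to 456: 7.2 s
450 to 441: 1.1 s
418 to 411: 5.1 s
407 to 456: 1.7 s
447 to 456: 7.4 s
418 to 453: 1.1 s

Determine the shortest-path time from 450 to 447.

Compare a few routes:
450 - 411 - 456 - 447: 3.1+1.7+7.4 = 12.2
450 - 411 - 456 - 453 - 418 - 447: 3.1+1.7+2.1+1.1+4.1 = 12.1
Cheapest is 450 - 411 - 456 - 453 - 418 - 447 at 12.1 s.

12.1 s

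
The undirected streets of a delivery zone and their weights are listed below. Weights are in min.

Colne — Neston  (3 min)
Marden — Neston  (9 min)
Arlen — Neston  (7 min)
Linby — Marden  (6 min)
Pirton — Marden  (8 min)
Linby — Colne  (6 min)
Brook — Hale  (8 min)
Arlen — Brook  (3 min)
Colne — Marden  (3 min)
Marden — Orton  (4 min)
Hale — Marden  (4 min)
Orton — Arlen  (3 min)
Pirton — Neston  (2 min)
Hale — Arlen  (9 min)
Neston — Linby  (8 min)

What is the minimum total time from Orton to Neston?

Enumerating some paths:
Orton–Marden–Pirton–Neston: 4+8+2 = 14
Orton–Marden–Neston: 4+9 = 13
Orton–Arlen–Neston: 3+7 = 10
The minimum is 10 min via Orton–Arlen–Neston.

10 min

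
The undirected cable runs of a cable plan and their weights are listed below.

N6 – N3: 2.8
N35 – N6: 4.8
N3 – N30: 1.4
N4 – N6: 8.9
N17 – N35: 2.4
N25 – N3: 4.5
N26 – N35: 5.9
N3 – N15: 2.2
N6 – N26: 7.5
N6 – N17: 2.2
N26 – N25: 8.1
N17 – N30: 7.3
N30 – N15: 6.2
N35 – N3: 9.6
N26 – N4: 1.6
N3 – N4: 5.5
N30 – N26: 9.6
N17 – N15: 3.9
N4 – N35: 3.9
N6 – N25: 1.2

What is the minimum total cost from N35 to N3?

Shortest distances from N35:
N35: 0
N17: 2.4  (via N35)
N4: 3.9  (via N35)
N6: 4.6  (via N17)
N26: 5.5  (via N4)
N25: 5.8  (via N6)
N15: 6.3  (via N17)
N3: 7.4  (via N6)
Shortest route: N35–N17–N6–N3 = 7.4.

7.4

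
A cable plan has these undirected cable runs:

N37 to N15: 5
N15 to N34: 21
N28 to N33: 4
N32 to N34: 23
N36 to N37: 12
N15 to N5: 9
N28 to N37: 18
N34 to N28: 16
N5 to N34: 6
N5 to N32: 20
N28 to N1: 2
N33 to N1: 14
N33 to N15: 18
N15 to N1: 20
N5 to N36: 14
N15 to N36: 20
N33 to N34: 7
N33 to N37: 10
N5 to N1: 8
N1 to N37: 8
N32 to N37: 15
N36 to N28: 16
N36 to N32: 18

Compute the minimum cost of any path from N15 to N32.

Candidate routes:
N15 → N5 → N32: 9+20 = 29
N15 → N37 → N32: 5+15 = 20
Cheapest is N15 → N37 → N32 at 20.

20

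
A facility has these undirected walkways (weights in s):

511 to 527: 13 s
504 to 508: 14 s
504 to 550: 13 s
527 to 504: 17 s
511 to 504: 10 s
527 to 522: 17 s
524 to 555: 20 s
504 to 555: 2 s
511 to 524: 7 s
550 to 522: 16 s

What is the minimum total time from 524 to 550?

30 s

Compare a few routes:
524 → 511 → 504 → 550: 7+10+13 = 30
524 → 511 → 527 → 504 → 550: 7+13+17+13 = 50
524 → 555 → 504 → 550: 20+2+13 = 35
Cheapest is 524 → 511 → 504 → 550 at 30 s.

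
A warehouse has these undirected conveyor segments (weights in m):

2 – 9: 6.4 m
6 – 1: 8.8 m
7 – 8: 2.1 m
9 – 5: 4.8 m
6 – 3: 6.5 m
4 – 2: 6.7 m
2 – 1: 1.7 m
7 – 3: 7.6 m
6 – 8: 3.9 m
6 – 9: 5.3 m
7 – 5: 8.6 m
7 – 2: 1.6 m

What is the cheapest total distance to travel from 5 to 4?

Candidate routes:
5–9–2–4: 4.8+6.4+6.7 = 17.9
5–7–2–4: 8.6+1.6+6.7 = 16.9
Cheapest is 5–7–2–4 at 16.9 m.

16.9 m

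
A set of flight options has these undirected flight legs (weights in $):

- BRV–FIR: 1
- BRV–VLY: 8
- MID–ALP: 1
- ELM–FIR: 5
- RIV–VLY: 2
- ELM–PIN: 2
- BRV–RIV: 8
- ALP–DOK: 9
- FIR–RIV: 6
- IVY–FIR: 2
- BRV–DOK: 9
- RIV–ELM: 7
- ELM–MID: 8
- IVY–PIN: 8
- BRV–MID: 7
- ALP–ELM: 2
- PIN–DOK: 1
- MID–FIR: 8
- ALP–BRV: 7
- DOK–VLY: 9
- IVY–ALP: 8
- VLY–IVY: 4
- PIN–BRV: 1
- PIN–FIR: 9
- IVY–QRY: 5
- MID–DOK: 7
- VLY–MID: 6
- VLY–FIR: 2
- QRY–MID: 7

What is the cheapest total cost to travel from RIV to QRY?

Enumerating some paths:
RIV → VLY → MID → QRY: 2+6+7 = 15
RIV → VLY → IVY → QRY: 2+4+5 = 11
RIV → FIR → IVY → QRY: 6+2+5 = 13
RIV → BRV → FIR → IVY → QRY: 8+1+2+5 = 16
The minimum is $11 via RIV → VLY → IVY → QRY.

$11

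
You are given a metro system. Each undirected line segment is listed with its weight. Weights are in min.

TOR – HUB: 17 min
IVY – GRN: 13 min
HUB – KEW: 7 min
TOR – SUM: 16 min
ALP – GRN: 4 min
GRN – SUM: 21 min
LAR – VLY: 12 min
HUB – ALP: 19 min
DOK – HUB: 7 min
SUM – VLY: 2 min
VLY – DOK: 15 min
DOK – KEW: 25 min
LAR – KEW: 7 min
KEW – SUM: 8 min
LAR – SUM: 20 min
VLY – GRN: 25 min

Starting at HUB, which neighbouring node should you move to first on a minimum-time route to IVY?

ALP

Compare a few routes:
HUB - KEW - SUM - GRN - IVY: 7+8+21+13 = 49
HUB - DOK - VLY - SUM - GRN - IVY: 7+15+2+21+13 = 58
HUB - ALP - GRN - IVY: 19+4+13 = 36
HUB - KEW - SUM - VLY - GRN - IVY: 7+8+2+25+13 = 55
Cheapest is HUB - ALP - GRN - IVY at 36 min.
So from HUB the first move is to ALP.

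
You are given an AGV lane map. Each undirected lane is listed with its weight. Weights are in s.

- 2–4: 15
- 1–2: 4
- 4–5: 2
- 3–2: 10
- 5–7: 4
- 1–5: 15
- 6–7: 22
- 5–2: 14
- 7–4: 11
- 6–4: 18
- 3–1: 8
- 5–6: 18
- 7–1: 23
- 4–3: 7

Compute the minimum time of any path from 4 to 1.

15 s

Shortest distances from 4:
4: 0
5: 2  (via 4)
7: 6  (via 5)
3: 7  (via 4)
1: 15  (via 3)
Shortest route: 4–3–1 = 15 s.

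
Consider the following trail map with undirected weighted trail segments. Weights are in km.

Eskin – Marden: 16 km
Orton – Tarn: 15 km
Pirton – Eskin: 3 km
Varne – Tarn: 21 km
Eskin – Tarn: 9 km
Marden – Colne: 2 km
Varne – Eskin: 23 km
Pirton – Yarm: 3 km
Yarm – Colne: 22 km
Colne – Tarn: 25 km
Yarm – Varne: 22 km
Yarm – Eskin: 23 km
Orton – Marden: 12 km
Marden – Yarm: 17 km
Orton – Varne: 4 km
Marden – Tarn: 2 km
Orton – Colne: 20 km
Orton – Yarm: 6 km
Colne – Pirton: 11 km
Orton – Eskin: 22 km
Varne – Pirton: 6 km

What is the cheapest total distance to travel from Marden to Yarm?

16 km

Candidate routes:
Marden - Colne - Pirton - Yarm: 2+11+3 = 16
Marden - Tarn - Eskin - Pirton - Yarm: 2+9+3+3 = 17
Marden - Yarm: 17 = 17
Marden - Orton - Yarm: 12+6 = 18
Cheapest is Marden - Colne - Pirton - Yarm at 16 km.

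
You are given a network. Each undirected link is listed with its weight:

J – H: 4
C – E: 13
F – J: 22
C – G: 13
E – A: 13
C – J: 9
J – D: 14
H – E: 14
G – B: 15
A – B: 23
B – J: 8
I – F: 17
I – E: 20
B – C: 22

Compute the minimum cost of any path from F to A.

50

Settle nodes by increasing distance from F:
F: 0
I: 17  (via F)
J: 22  (via F)
H: 26  (via J)
B: 30  (via J)
C: 31  (via J)
D: 36  (via J)
E: 37  (via I)
G: 44  (via C)
A: 50  (via E)
Shortest route: F–I–E–A = 50.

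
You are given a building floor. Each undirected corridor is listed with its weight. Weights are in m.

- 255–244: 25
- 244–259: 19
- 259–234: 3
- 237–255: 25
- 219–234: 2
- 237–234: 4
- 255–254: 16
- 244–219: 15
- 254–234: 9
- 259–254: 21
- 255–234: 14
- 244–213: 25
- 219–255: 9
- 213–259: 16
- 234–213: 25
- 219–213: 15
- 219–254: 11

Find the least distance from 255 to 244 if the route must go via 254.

42 m

Shortest 255→254: 255 → 254 = 16
Best 254 to 244: 254 → 219 → 244 costing 26
Total via 254: 16 + 26 = 42 m.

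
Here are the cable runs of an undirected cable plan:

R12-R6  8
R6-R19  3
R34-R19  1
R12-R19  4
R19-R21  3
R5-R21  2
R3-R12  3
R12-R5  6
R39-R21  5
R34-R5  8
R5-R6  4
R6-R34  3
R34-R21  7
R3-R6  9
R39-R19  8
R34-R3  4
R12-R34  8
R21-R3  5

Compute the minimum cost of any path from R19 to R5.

Shortest distances from R19:
R19: 0
R34: 1  (via R19)
R6: 3  (via R19)
R21: 3  (via R19)
R12: 4  (via R19)
R3: 5  (via R34)
R5: 5  (via R21)
Shortest route: R19 → R21 → R5 = 5.

5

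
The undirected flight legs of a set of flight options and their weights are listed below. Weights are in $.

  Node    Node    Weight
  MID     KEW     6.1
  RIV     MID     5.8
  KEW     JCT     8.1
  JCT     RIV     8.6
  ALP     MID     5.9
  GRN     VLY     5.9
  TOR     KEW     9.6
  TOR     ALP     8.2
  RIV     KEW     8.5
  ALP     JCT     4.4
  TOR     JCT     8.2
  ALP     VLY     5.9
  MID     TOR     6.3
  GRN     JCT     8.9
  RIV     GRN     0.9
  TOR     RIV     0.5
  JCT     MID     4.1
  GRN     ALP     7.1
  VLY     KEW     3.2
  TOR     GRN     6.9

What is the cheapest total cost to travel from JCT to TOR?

Shortest distances from JCT:
JCT: 0
MID: 4.1  (via JCT)
ALP: 4.4  (via JCT)
KEW: 8.1  (via JCT)
TOR: 8.2  (via JCT)
Shortest route: JCT → TOR = $8.2.

$8.2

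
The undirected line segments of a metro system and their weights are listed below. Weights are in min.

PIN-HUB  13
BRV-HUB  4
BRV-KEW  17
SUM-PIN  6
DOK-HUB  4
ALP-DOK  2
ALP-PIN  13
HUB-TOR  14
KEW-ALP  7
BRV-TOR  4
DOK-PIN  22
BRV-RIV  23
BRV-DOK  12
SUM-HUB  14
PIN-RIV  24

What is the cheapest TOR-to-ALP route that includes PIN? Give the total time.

34 min

Best TOR to PIN: TOR–BRV–HUB–PIN costing 21
Shortest PIN→ALP: PIN–ALP = 13
Total via PIN: 21 + 13 = 34 min.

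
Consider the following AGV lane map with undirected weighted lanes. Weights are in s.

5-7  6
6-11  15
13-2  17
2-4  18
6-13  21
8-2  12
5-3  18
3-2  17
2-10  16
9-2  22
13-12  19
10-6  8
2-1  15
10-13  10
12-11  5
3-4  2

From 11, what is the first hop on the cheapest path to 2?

6

Candidate routes:
11–12–13–2: 5+19+17 = 41
11–6–10–2: 15+8+16 = 39
Cheapest is 11–6–10–2 at 39 s.
So from 11 the first move is to 6.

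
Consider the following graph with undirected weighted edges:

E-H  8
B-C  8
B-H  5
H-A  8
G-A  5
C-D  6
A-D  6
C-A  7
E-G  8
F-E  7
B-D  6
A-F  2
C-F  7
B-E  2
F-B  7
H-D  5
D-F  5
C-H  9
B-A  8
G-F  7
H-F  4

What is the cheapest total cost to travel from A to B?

Enumerating some paths:
A - F - E - B: 2+7+2 = 11
A - B: 8 = 8
A - F - B: 2+7 = 9
A - F - H - B: 2+4+5 = 11
Cheapest is A - B at 8.

8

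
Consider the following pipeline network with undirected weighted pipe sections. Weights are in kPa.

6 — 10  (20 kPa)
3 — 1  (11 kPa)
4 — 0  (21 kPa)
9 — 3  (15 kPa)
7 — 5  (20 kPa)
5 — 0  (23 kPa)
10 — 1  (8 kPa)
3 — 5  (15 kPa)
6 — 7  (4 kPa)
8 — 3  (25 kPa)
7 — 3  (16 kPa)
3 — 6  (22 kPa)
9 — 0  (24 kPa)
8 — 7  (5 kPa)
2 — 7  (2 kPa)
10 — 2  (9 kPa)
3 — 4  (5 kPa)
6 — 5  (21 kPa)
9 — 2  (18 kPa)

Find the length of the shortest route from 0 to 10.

Enumerating some paths:
0 → 4 → 3 → 1 → 10: 21+5+11+8 = 45
0 → 9 → 2 → 10: 24+18+9 = 51
The minimum is 45 kPa via 0 → 4 → 3 → 1 → 10.

45 kPa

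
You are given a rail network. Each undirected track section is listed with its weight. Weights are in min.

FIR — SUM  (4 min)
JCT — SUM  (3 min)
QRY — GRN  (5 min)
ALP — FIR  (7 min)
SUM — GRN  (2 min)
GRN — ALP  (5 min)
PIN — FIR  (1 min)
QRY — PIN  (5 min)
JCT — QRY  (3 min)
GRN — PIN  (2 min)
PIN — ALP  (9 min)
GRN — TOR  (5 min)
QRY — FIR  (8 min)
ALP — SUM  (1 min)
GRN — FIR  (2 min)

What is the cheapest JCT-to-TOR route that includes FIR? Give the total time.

Best JCT to FIR: JCT → SUM → FIR costing 7
Shortest FIR→TOR: FIR → GRN → TOR = 7
Total via FIR: 7 + 7 = 14 min.

14 min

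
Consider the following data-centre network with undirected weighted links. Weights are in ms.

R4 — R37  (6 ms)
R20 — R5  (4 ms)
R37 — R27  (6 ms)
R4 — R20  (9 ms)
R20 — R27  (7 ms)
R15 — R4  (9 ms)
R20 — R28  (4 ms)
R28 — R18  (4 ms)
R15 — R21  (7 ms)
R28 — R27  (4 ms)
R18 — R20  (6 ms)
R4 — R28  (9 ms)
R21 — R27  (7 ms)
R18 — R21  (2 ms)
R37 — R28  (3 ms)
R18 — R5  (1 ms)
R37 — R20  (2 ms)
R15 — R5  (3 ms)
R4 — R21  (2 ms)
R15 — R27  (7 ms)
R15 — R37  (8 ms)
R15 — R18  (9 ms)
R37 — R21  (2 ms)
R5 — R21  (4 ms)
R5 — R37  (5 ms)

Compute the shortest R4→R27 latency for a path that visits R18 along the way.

Shortest R4→R18: R4 → R21 → R18 = 4
Best R18 to R27: R18 → R28 → R27 costing 8
Total via R18: 4 + 8 = 12 ms.

12 ms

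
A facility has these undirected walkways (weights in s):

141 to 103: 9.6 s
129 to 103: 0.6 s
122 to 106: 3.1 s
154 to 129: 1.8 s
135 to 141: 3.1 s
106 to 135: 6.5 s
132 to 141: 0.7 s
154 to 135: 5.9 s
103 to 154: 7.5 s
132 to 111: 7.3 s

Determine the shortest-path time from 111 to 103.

Shortest distances from 111:
111: 0
132: 7.3  (via 111)
141: 8  (via 132)
135: 11.1  (via 141)
154: 17  (via 135)
103: 17.6  (via 141)
Shortest route: 111 → 132 → 141 → 103 = 17.6 s.

17.6 s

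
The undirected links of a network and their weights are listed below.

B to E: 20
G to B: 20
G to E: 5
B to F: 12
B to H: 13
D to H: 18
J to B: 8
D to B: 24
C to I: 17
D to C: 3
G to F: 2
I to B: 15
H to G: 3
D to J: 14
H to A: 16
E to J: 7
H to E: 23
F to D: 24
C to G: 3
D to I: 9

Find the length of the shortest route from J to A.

Compare a few routes:
J–B–H–A: 8+13+16 = 37
J–E–G–H–A: 7+5+3+16 = 31
Cheapest is J–E–G–H–A at 31.

31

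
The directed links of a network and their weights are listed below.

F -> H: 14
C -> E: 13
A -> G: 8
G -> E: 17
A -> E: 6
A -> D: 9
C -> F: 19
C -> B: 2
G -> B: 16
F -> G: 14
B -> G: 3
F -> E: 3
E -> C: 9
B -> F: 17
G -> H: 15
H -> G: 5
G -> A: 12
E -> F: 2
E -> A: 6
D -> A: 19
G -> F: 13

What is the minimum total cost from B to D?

24

Candidate routes:
B - G - A - D: 3+12+9 = 24
B - F - E - A - D: 17+3+6+9 = 35
B - G - E - A - D: 3+17+6+9 = 35
B - G - F - E - A - D: 3+13+3+6+9 = 34
The minimum is 24 via B - G - A - D.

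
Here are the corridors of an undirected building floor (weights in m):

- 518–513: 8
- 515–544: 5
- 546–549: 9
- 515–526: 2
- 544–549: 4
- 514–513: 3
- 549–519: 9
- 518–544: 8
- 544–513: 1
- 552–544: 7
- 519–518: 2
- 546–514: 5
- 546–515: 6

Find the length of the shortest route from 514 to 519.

Shortest distances from 514:
514: 0
513: 3  (via 514)
544: 4  (via 513)
546: 5  (via 514)
549: 8  (via 544)
515: 9  (via 544)
518: 11  (via 513)
552: 11  (via 544)
526: 11  (via 515)
519: 13  (via 518)
Shortest route: 514 → 513 → 518 → 519 = 13 m.

13 m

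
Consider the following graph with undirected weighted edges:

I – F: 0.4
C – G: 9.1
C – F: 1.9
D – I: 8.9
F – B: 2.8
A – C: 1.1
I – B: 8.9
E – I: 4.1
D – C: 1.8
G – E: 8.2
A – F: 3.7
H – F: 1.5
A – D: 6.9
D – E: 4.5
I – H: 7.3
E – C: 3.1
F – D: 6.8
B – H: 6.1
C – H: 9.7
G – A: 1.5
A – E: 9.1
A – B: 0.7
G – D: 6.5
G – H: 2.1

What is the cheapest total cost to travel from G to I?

4

Enumerating some paths:
G - A - C - F - I: 1.5+1.1+1.9+0.4 = 4.9
G - H - F - I: 2.1+1.5+0.4 = 4
G - A - B - F - I: 1.5+0.7+2.8+0.4 = 5.4
G - A - F - I: 1.5+3.7+0.4 = 5.6
Cheapest is G - H - F - I at 4.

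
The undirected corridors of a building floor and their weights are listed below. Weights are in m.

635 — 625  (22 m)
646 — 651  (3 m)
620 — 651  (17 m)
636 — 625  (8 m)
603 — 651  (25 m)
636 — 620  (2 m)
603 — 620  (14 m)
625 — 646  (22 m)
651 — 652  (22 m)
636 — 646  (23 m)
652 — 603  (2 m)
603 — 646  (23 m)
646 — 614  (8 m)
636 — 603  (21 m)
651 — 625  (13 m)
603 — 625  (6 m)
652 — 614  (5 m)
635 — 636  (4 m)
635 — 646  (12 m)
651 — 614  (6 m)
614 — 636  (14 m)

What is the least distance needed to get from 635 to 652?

Candidate routes:
635 → 636 → 620 → 603 → 652: 4+2+14+2 = 22
635 → 636 → 625 → 603 → 652: 4+8+6+2 = 20
Cheapest is 635 → 636 → 625 → 603 → 652 at 20 m.

20 m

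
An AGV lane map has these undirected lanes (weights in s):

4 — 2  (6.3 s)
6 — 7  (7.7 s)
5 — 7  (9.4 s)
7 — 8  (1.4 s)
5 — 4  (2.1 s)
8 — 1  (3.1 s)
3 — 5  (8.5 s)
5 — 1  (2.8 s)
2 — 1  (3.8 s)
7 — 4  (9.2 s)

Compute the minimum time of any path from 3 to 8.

Running Dijkstra from 3:
3: 0
5: 8.5  (via 3)
4: 10.6  (via 5)
1: 11.3  (via 5)
8: 14.4  (via 1)
Shortest route: 3 → 5 → 1 → 8 = 14.4 s.

14.4 s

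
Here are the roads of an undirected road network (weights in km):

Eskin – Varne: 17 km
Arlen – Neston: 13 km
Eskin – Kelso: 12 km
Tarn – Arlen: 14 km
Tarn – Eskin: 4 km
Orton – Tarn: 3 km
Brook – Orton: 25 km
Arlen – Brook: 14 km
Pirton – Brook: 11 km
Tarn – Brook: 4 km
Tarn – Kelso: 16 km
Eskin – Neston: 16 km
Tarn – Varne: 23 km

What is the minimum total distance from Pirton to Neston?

Compare a few routes:
Pirton → Brook → Tarn → Eskin → Neston: 11+4+4+16 = 35
Pirton → Brook → Arlen → Neston: 11+14+13 = 38
Cheapest is Pirton → Brook → Tarn → Eskin → Neston at 35 km.

35 km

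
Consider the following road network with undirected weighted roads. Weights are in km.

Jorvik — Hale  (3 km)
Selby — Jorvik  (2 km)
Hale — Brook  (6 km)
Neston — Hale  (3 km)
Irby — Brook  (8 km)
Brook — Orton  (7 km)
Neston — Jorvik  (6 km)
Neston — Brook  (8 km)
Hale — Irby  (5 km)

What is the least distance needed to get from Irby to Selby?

Running Dijkstra from Irby:
Irby: 0
Hale: 5  (via Irby)
Brook: 8  (via Irby)
Jorvik: 8  (via Hale)
Neston: 8  (via Hale)
Selby: 10  (via Jorvik)
Shortest route: Irby → Hale → Jorvik → Selby = 10 km.

10 km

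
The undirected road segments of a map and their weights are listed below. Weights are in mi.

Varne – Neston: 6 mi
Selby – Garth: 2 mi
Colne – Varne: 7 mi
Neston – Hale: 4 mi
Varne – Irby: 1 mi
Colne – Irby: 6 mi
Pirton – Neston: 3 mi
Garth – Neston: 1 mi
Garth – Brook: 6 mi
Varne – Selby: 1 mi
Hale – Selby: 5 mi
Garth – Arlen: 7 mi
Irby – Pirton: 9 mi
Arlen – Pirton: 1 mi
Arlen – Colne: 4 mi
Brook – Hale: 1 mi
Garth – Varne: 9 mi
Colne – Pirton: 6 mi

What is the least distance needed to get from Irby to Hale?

7 mi

Enumerating some paths:
Irby - Varne - Selby - Garth - Brook - Hale: 1+1+2+6+1 = 11
Irby - Varne - Neston - Hale: 1+6+4 = 11
Irby - Varne - Selby - Garth - Neston - Hale: 1+1+2+1+4 = 9
Irby - Varne - Selby - Hale: 1+1+5 = 7
Cheapest is Irby - Varne - Selby - Hale at 7 mi.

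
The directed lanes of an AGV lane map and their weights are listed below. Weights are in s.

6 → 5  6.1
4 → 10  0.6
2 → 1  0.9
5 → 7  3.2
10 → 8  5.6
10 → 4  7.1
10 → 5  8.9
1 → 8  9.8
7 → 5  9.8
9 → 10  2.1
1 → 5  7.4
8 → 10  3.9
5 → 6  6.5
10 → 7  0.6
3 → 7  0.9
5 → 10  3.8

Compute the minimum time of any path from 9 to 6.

Compare a few routes:
9 - 10 - 5 - 6: 2.1+8.9+6.5 = 17.5
9 - 10 - 7 - 5 - 6: 2.1+0.6+9.8+6.5 = 19
Cheapest is 9 - 10 - 5 - 6 at 17.5 s.

17.5 s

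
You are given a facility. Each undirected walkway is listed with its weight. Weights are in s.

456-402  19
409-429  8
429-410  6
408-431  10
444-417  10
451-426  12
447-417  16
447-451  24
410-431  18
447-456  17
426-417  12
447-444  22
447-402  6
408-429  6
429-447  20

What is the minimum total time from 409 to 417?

Candidate routes:
409 - 429 - 447 - 444 - 417: 8+20+22+10 = 60
409 - 429 - 447 - 417: 8+20+16 = 44
409 - 429 - 447 - 451 - 426 - 417: 8+20+24+12+12 = 76
The minimum is 44 s via 409 - 429 - 447 - 417.

44 s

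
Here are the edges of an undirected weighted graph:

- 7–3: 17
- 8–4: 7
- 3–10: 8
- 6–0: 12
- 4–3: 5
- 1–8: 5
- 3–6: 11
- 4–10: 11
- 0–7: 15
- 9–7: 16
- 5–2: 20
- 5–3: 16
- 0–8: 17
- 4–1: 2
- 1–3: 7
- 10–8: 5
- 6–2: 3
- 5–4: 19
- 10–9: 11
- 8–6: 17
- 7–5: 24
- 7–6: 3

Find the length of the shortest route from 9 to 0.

31

Shortest distances from 9:
9: 0
10: 11  (via 9)
7: 16  (via 9)
8: 16  (via 10)
3: 19  (via 10)
6: 19  (via 7)
1: 21  (via 8)
2: 22  (via 6)
4: 22  (via 10)
0: 31  (via 7)
Shortest route: 9–7–0 = 31.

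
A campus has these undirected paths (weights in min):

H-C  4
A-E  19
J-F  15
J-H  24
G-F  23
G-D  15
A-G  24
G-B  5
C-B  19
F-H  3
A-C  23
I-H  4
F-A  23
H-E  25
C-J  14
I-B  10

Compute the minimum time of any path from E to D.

58 min

Candidate routes:
E - A - G - D: 19+24+15 = 58
E - H - F - G - D: 25+3+23+15 = 66
E - H - I - B - G - D: 25+4+10+5+15 = 59
The minimum is 58 min via E - A - G - D.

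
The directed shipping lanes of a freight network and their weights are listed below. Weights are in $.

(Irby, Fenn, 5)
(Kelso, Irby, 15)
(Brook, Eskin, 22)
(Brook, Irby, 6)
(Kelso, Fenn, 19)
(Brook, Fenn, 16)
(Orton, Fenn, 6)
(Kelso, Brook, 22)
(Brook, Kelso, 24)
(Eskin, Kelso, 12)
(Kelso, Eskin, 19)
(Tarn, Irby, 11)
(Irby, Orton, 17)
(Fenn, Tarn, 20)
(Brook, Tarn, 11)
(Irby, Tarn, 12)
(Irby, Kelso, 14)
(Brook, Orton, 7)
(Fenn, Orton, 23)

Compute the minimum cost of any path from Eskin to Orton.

$41

Enumerating some paths:
Eskin–Kelso–Irby–Orton: 12+15+17 = 44
Eskin–Kelso–Brook–Orton: 12+22+7 = 41
Cheapest is Eskin–Kelso–Brook–Orton at $41.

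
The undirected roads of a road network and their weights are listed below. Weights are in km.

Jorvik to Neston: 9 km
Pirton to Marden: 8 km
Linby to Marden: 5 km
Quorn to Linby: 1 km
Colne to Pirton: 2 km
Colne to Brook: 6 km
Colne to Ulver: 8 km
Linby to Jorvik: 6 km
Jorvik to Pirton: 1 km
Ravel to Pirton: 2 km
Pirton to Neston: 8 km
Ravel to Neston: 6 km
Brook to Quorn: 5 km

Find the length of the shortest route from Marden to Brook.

Running Dijkstra from Marden:
Marden: 0
Linby: 5  (via Marden)
Quorn: 6  (via Linby)
Pirton: 8  (via Marden)
Jorvik: 9  (via Pirton)
Ravel: 10  (via Pirton)
Colne: 10  (via Pirton)
Brook: 11  (via Quorn)
Shortest route: Marden → Linby → Quorn → Brook = 11 km.

11 km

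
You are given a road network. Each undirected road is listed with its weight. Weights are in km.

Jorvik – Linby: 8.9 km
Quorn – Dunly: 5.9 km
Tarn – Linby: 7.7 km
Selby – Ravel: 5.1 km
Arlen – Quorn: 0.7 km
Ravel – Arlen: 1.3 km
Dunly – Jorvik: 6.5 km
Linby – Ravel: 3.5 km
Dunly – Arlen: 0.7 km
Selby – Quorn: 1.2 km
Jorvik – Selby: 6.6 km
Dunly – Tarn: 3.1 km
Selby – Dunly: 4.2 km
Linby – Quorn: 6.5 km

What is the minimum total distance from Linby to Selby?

Running Dijkstra from Linby:
Linby: 0
Ravel: 3.5  (via Linby)
Arlen: 4.8  (via Ravel)
Dunly: 5.5  (via Arlen)
Quorn: 5.5  (via Arlen)
Selby: 6.7  (via Quorn)
Shortest route: Linby → Ravel → Arlen → Quorn → Selby = 6.7 km.

6.7 km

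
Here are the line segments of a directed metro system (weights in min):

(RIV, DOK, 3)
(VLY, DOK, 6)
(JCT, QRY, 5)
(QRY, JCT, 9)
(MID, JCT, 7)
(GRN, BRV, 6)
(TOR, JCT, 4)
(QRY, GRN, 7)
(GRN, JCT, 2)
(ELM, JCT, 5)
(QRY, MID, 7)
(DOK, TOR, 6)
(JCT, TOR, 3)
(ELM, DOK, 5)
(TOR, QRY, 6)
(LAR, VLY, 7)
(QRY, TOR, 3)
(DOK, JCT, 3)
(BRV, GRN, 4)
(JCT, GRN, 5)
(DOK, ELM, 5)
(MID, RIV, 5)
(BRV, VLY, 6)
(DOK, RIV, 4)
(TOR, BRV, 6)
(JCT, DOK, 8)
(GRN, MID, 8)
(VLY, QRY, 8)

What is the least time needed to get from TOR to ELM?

Enumerating some paths:
TOR–JCT–DOK–ELM: 4+8+5 = 17
TOR–BRV–VLY–DOK–ELM: 6+6+6+5 = 23
TOR–BRV–GRN–JCT–DOK–ELM: 6+4+2+8+5 = 25
The minimum is 17 min via TOR–JCT–DOK–ELM.

17 min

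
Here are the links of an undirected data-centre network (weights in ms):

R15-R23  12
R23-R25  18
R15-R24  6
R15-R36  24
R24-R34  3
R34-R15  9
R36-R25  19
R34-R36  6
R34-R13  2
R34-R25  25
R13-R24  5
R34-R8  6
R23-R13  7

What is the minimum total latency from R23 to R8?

15 ms

Running Dijkstra from R23:
R23: 0
R13: 7  (via R23)
R34: 9  (via R13)
R24: 12  (via R13)
R15: 12  (via R23)
R36: 15  (via R34)
R8: 15  (via R34)
Shortest route: R23–R13–R34–R8 = 15 ms.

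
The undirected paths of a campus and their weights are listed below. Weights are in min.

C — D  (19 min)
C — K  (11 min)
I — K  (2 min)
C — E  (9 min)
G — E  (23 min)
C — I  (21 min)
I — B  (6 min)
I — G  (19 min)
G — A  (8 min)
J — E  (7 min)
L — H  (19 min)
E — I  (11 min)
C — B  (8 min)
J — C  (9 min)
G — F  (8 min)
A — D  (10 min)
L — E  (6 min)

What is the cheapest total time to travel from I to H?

36 min

Compare a few routes:
I–E–L–H: 11+6+19 = 36
I–K–C–E–L–H: 2+11+9+6+19 = 47
Cheapest is I–E–L–H at 36 min.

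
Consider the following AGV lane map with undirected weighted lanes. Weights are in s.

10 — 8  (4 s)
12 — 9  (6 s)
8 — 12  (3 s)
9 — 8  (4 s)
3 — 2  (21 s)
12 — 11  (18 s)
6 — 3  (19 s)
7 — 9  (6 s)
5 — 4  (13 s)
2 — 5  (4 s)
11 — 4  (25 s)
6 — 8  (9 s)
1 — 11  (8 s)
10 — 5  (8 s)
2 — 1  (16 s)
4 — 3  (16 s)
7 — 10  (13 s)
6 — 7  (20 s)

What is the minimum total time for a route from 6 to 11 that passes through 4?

59 s

Shortest 6→4: 6–8–10–5–4 = 34
Shortest 4→11: 4–11 = 25
Total via 4: 34 + 25 = 59 s.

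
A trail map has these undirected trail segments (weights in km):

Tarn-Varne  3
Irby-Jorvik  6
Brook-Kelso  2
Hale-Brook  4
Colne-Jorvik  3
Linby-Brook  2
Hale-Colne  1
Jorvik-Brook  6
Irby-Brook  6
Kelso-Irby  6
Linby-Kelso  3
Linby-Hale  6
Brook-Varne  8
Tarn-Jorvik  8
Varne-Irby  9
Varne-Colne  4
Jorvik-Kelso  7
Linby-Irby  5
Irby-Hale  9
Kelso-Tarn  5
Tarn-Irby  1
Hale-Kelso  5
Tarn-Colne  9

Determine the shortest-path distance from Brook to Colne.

5 km

Shortest distances from Brook:
Brook: 0
Kelso: 2  (via Brook)
Linby: 2  (via Brook)
Hale: 4  (via Brook)
Colne: 5  (via Hale)
Shortest route: Brook–Hale–Colne = 5 km.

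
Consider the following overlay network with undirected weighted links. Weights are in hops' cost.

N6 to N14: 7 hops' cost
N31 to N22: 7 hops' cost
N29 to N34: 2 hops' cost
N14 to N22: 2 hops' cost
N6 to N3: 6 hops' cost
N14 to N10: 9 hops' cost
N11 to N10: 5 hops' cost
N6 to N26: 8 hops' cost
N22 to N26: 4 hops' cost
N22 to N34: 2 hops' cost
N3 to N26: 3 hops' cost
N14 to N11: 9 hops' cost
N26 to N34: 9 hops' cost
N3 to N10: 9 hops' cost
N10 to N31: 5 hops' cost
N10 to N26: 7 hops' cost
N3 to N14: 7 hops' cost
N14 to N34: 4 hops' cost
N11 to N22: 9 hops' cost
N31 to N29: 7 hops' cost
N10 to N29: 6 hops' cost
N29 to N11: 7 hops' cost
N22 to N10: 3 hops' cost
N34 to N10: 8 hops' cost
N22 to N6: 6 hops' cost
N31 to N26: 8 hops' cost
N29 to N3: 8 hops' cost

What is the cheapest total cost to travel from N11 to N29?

Settle nodes by increasing distance from N11:
N11: 0
N10: 5  (via N11)
N29: 7  (via N11)
Shortest route: N11 → N29 = 7 hops' cost.

7 hops' cost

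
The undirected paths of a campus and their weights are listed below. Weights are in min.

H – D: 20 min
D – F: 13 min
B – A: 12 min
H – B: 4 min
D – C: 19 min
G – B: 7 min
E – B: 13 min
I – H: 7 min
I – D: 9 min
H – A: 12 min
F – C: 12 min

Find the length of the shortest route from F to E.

Candidate routes:
F–C–D–I–H–B–E: 12+19+9+7+4+13 = 64
F–D–I–H–B–E: 13+9+7+4+13 = 46
F–D–H–B–E: 13+20+4+13 = 50
Cheapest is F–D–I–H–B–E at 46 min.

46 min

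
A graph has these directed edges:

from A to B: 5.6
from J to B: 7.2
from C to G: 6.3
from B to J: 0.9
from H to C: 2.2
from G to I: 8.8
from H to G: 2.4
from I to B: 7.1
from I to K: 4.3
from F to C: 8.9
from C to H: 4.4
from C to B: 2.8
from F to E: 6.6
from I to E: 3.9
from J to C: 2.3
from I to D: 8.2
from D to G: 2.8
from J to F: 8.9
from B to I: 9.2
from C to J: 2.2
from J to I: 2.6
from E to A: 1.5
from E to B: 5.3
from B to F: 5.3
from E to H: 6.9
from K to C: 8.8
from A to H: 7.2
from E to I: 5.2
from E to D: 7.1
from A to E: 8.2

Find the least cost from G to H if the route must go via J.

Best G to J: G → I → B → J costing 16.8
Best J to H: J → C → H costing 6.7
Total via J: 16.8 + 6.7 = 23.5.

23.5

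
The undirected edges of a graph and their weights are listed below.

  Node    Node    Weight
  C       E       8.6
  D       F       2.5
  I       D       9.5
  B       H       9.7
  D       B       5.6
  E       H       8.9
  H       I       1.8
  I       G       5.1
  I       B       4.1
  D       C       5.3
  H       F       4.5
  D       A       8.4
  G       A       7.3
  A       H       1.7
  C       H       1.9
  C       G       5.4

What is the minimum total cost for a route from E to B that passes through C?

16.4

Shortest E→C: E–C = 8.6
Shortest C→B: C–H–I–B = 7.8
Total via C: 8.6 + 7.8 = 16.4.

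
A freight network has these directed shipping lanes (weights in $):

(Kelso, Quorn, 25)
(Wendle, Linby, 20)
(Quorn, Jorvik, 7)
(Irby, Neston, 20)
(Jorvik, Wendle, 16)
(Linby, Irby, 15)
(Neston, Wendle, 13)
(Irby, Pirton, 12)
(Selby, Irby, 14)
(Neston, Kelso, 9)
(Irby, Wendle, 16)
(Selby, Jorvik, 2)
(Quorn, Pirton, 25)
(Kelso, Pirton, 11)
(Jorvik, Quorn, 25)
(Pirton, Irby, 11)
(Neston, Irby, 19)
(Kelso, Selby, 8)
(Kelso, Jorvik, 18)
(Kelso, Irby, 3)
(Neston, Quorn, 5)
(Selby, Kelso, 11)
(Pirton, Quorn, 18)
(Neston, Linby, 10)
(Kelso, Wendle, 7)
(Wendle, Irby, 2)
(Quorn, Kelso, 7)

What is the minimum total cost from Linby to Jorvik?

Shortest distances from Linby:
Linby: 0
Irby: 15  (via Linby)
Pirton: 27  (via Irby)
Wendle: 31  (via Irby)
Neston: 35  (via Irby)
Quorn: 40  (via Neston)
Kelso: 44  (via Neston)
Jorvik: 47  (via Quorn)
Shortest route: Linby–Irby–Neston–Quorn–Jorvik = $47.

$47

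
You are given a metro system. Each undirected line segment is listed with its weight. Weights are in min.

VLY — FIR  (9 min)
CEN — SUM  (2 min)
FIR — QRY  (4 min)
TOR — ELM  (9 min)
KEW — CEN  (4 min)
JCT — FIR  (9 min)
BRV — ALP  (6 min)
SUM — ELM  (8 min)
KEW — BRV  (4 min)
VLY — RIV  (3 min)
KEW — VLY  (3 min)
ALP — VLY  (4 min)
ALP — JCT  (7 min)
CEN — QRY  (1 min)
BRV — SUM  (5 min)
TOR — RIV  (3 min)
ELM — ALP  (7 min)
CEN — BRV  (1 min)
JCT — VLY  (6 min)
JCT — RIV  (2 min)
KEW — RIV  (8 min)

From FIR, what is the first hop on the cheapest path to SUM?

Candidate routes:
FIR - QRY - CEN - BRV - SUM: 4+1+1+5 = 11
FIR - QRY - CEN - SUM: 4+1+2 = 7
The minimum is 7 min via FIR - QRY - CEN - SUM.
So from FIR the first move is to QRY.

QRY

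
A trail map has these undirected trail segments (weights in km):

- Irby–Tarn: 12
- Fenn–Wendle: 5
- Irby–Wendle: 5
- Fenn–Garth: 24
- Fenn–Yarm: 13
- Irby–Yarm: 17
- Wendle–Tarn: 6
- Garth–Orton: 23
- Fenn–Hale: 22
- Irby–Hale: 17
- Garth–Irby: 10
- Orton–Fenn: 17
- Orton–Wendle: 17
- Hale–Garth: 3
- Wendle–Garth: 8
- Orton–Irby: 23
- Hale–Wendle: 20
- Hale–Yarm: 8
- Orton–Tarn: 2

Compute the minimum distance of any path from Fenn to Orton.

Running Dijkstra from Fenn:
Fenn: 0
Wendle: 5  (via Fenn)
Irby: 10  (via Wendle)
Tarn: 11  (via Wendle)
Orton: 13  (via Tarn)
Shortest route: Fenn → Wendle → Tarn → Orton = 13 km.

13 km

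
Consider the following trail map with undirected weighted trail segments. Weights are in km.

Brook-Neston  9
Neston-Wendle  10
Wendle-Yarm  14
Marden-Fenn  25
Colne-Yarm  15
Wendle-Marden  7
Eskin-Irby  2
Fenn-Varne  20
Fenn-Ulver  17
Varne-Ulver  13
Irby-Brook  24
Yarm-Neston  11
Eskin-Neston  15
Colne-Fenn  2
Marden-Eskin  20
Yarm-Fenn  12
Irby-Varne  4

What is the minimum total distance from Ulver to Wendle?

Settle nodes by increasing distance from Ulver:
Ulver: 0
Varne: 13  (via Ulver)
Fenn: 17  (via Ulver)
Irby: 17  (via Varne)
Colne: 19  (via Fenn)
Eskin: 19  (via Irby)
Yarm: 29  (via Fenn)
Neston: 34  (via Eskin)
Marden: 39  (via Eskin)
Brook: 41  (via Irby)
Wendle: 43  (via Yarm)
Shortest route: Ulver → Fenn → Yarm → Wendle = 43 km.

43 km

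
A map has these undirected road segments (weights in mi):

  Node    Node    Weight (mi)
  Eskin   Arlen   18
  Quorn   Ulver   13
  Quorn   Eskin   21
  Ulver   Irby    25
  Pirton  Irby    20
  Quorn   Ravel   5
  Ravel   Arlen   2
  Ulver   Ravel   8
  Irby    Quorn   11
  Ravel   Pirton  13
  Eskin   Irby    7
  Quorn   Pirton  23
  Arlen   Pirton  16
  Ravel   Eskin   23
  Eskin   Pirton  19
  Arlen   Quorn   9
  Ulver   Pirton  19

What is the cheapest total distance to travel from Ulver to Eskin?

28 mi

Running Dijkstra from Ulver:
Ulver: 0
Ravel: 8  (via Ulver)
Arlen: 10  (via Ravel)
Quorn: 13  (via Ulver)
Pirton: 19  (via Ulver)
Irby: 24  (via Quorn)
Eskin: 28  (via Arlen)
Shortest route: Ulver–Ravel–Arlen–Eskin = 28 mi.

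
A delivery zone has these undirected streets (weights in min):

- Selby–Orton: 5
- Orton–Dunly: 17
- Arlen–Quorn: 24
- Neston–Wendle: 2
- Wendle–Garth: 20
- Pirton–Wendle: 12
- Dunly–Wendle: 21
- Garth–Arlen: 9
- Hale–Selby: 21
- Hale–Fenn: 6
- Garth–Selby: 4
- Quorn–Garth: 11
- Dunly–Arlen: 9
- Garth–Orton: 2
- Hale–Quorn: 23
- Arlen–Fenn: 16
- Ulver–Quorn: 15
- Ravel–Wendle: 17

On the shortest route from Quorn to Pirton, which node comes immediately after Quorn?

Candidate routes:
Quorn - Garth - Wendle - Pirton: 11+20+12 = 43
Quorn - Garth - Arlen - Dunly - Wendle - Pirton: 11+9+9+21+12 = 62
Quorn - Garth - Orton - Dunly - Wendle - Pirton: 11+2+17+21+12 = 63
Cheapest is Quorn - Garth - Wendle - Pirton at 43 min.
So from Quorn the first move is to Garth.

Garth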